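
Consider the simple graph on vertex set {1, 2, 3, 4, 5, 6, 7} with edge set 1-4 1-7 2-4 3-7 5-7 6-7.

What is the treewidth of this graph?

1

A width-1 tree decomposition is:
Bags: B1 = {1, 7}  B2 = {6, 7}  B3 = {3, 7}  B4 = {1, 4}  B5 = {2, 4}  B6 = {5, 7}
Tree: B1–B2, B2–B3, B1–B4, B4–B5, B1–B6
Every bag has size at most 2, so the width is 2 − 1 = 1 and tw(G) ≤ 1. Since G has at least one edge (e.g. 1–7), it is not an edgeless graph, so tw(G) ≥ 1. Combining the bounds, tw(G) = 1.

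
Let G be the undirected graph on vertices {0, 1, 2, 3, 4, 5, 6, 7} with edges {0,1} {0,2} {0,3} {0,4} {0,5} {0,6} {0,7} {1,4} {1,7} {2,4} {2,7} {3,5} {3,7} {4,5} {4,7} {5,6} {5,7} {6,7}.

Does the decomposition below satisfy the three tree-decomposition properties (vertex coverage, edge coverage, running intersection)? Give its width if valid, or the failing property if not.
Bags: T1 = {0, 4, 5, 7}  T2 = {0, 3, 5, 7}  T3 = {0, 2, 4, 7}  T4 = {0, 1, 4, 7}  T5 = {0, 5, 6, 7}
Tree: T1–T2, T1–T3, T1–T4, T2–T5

Yes; width 3.

Checking the three conditions: (i) the bags cover all of {0, 1, 2, 3, 4, 5, 6, 7}; (ii) for each edge, some bag contains both endpoints; (iii) the bags containing any fixed vertex form a subtree. All hold, so the decomposition is valid with width 4 − 1 = 3.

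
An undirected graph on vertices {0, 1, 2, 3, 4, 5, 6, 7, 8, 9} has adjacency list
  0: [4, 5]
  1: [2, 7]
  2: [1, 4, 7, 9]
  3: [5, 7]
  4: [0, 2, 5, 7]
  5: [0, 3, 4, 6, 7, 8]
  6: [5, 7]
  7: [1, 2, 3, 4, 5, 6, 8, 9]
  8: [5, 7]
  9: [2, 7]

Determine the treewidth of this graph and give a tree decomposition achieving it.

Each bag holds 3 vertices, so the decomposition has width 2, which upper-bounds the treewidth. For the lower bound, the 3 vertices {0, 4, 5} are pairwise adjacent, and any tree decomposition puts a clique entirely inside one bag — forcing width ≥ 2. The upper and lower bounds meet at 2, so that is the treewidth.

Treewidth 2.
Bags: B1 = {4, 5, 7}  B2 = {2, 4, 7}  B3 = {2, 7, 9}  B4 = {3, 5, 7}  B5 = {5, 6, 7}  B6 = {1, 2, 7}  B7 = {0, 4, 5}  B8 = {5, 7, 8}
Tree: B1–B2, B2–B3, B1–B4, B4–B5, B2–B6, B1–B7, B1–B8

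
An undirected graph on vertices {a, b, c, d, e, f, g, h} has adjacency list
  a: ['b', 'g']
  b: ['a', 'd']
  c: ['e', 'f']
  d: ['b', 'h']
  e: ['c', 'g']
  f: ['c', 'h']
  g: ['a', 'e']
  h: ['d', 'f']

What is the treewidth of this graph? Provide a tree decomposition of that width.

Treewidth 2.
One optimal decomposition is:
Bags: B1 = {c, f, h}  B2 = {c, d, h}  B3 = {b, c, d}  B4 = {a, b, c}  B5 = {a, c, g}  B6 = {c, e, g}
Tree: B1–B2, B2–B3, B3–B4, B4–B5, B5–B6

Every bag has size at most 3, so the width is 3 − 1 = 2 and tw(G) ≤ 2. For the lower bound, G contains the cycle c–f–h–d–b–a–g–e–c, so G is not a forest; only forests have treewidth ≤ 1, hence tw(G) ≥ 2. Combining the bounds, tw(G) = 2.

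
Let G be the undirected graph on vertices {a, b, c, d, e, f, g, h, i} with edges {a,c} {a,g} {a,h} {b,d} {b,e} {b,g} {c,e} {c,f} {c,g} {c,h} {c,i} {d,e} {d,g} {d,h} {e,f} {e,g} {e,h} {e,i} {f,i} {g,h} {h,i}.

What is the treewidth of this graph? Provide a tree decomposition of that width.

The largest bag has 4 vertices, giving width 3; this decomposition certifies tw(G) ≤ 3. For the lower bound, the 4 vertices {d, e, g, h} are pairwise adjacent, and any tree decomposition puts a clique entirely inside one bag — forcing width ≥ 3. Therefore the treewidth is 3.

Treewidth 3.
Bags: B1 = {c, e, g, h}  B2 = {d, e, g, h}  B3 = {c, e, h, i}  B4 = {a, c, g, h}  B5 = {c, e, f, i}  B6 = {b, d, e, g}
Tree: B1–B2, B1–B3, B1–B4, B3–B5, B2–B6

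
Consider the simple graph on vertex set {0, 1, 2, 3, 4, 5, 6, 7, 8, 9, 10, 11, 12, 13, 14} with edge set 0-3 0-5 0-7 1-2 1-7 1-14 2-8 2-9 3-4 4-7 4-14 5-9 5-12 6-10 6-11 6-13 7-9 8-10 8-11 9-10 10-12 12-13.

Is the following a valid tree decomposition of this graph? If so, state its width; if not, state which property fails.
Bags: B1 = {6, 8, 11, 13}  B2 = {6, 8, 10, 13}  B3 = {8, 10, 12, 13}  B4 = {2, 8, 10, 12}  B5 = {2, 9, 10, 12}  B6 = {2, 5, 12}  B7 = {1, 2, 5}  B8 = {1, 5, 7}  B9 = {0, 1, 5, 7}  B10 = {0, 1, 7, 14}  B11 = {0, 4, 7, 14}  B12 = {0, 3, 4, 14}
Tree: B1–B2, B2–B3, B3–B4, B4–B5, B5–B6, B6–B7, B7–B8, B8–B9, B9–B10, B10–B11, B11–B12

No — edge (9,5) lies in no bag.

A tree decomposition must satisfy three properties: every vertex lies in some bag; for every edge, both endpoints lie together in some bag; and for every vertex, the bags containing it form a connected subtree. Here edge (9,5) lies in no bag, so the decomposition is invalid.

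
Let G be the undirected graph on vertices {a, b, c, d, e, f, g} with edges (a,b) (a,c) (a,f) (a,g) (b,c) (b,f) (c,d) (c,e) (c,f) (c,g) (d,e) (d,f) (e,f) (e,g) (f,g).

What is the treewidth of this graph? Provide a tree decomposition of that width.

Treewidth 3.
One such decomposition:
Bags: B1 = {a, c, f, g}  B2 = {a, b, c, f}  B3 = {c, e, f, g}  B4 = {c, d, e, f}
Tree: B1–B2, B1–B3, B3–B4

Each bag holds 4 vertices, so the decomposition has width 3, which upper-bounds the treewidth. On the other hand G contains the 4-clique {c, d, e, f}. A clique must lie in a single bag of any decomposition, so no decomposition can have width below 3. Combining the bounds, tw(G) = 3.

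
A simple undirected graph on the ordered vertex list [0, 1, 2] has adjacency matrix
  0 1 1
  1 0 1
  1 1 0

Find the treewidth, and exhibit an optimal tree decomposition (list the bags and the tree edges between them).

With just one bag of size 3, the width is 3 − 1 = 2, so tw(G) ≤ 2. On the other hand G contains the 3-clique {0, 1, 2}. A clique must lie in a single bag of any decomposition, so no decomposition can have width below 2. Hence tw(G) = 2 exactly.

Treewidth 2.
One optimal decomposition is:
Bags: B1 = {0, 1, 2}
Tree: (single bag)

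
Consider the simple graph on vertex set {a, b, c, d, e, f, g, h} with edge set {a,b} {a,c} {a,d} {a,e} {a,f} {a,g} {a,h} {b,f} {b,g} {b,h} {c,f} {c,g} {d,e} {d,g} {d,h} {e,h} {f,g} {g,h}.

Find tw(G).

A width-3 tree decomposition is:
Bags: B1 = {a, d, e, h}  B2 = {a, d, g, h}  B3 = {a, b, g, h}  B4 = {a, b, f, g}  B5 = {a, c, f, g}
Tree: B1–B2, B2–B3, B3–B4, B4–B5
The largest bag has 4 vertices, giving width 3; this decomposition certifies tw(G) ≤ 3. On the other hand G contains the 4-clique {a, d, g, h}. A clique must lie in a single bag of any decomposition, so no decomposition can have width below 3. The upper and lower bounds meet at 3, so that is the treewidth.

3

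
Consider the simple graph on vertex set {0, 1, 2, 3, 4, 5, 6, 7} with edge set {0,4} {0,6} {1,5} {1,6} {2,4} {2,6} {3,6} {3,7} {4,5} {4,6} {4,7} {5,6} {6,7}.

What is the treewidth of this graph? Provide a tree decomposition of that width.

Treewidth 2.
Bags: B1 = {2, 4, 6}  B2 = {4, 5, 6}  B3 = {4, 6, 7}  B4 = {1, 5, 6}  B5 = {0, 4, 6}  B6 = {3, 6, 7}
Tree: B1–B2, B2–B3, B2–B4, B1–B5, B3–B6

Every bag has size at most 3, so the width is 3 − 1 = 2 and tw(G) ≤ 2. On the other hand G contains the 3-clique {1, 5, 6}. A clique must lie in a single bag of any decomposition, so no decomposition can have width below 2. The upper and lower bounds meet at 2, so that is the treewidth.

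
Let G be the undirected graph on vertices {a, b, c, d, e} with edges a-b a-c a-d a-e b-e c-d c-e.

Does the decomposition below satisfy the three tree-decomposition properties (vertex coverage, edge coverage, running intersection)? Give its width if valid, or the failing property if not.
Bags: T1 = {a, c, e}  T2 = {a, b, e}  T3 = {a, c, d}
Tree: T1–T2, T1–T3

Yes; width 2.

Every vertex of G appears in some bag (union = {a, b, c, d, e}); every edge is covered by a bag; and for each vertex v the set of bags containing v is connected in the bag tree. The decomposition is therefore valid. The largest bag has 3 vertices, so the width is 2.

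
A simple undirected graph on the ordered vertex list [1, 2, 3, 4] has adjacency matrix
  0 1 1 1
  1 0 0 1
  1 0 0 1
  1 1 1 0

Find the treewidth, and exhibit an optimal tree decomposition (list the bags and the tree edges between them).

The largest bag has 3 vertices, giving width 2; this decomposition certifies tw(G) ≤ 2. For the lower bound, the 3 vertices {1, 2, 4} are pairwise adjacent, and any tree decomposition puts a clique entirely inside one bag — forcing width ≥ 2. The upper and lower bounds meet at 2, so that is the treewidth.

Treewidth 2.
One such decomposition:
Bags: B1 = {1, 2, 4}  B2 = {1, 3, 4}
Tree: B1–B2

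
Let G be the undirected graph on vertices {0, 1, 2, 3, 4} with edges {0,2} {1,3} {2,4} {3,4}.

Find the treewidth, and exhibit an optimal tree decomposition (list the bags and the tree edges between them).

Each bag holds 2 vertices, so the decomposition has width 1, which upper-bounds the treewidth. Any graph with an edge has treewidth ≥ 1, and G has the edge 0–2. Therefore the treewidth is 1.

Treewidth 1.
Bags: B1 = {0, 2}  B2 = {2, 4}  B3 = {3, 4}  B4 = {1, 3}
Tree: B1–B2, B2–B3, B3–B4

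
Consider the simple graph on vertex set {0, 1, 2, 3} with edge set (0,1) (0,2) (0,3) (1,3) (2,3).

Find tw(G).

2

A width-2 tree decomposition is:
Bags: B1 = {0, 1, 3}  B2 = {0, 2, 3}
Tree: B1–B2
The largest bag has 3 vertices, giving width 2; this decomposition certifies tw(G) ≤ 2. For the lower bound, the 3 vertices {0, 1, 3} are pairwise adjacent, and any tree decomposition puts a clique entirely inside one bag — forcing width ≥ 2. Therefore the treewidth is 2.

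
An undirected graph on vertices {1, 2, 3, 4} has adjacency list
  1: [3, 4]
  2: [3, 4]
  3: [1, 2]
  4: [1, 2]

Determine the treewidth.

A width-2 tree decomposition is:
Bags: B1 = {1, 2, 4}  B2 = {1, 2, 3}
Tree: B1–B2
Each bag holds 3 vertices, so the decomposition has width 2, which upper-bounds the treewidth. Since 2–4–1–3–2 is a cycle in G, G is not acyclic. Forests are exactly the graphs of treewidth ≤ 1, so tw(G) ≥ 2. Combining the bounds, tw(G) = 2.

2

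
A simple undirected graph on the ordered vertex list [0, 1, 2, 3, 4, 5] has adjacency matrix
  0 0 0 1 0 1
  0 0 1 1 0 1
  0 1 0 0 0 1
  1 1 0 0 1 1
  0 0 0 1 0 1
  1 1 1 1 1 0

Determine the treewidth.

A width-2 tree decomposition is:
Bags: B1 = {0, 3, 5}  B2 = {1, 3, 5}  B3 = {1, 2, 5}  B4 = {3, 4, 5}
Tree: B1–B2, B2–B3, B2–B4
Every bag has size at most 3, so the width is 3 − 1 = 2 and tw(G) ≤ 2. Conversely, {1, 2, 5} is a clique of size 3, and the vertices of any clique must share a bag in every tree decomposition; so some bag has ≥ 3 vertices and tw(G) ≥ 2. Therefore the treewidth is 2.

2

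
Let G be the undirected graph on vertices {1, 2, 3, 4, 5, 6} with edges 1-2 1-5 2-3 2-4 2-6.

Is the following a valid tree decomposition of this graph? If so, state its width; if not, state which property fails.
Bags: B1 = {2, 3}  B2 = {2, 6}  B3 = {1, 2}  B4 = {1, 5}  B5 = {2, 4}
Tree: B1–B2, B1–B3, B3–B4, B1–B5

Yes; width 1.

Checking the three conditions: (i) the bags cover all of {1, 2, 3, 4, 5, 6}; (ii) for each edge, some bag contains both endpoints; (iii) the bags containing any fixed vertex form a subtree. All hold, so the decomposition is valid with width 2 − 1 = 1.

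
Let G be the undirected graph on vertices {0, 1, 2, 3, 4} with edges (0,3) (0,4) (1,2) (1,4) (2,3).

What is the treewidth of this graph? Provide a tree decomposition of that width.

Every bag has size at most 3, so the width is 3 − 1 = 2 and tw(G) ≤ 2. Since 0–4–1–2–3–0 is a cycle in G, G is not acyclic. Forests are exactly the graphs of treewidth ≤ 1, so tw(G) ≥ 2. Combining the bounds, tw(G) = 2.

Treewidth 2.
One such decomposition:
Bags: B1 = {0, 1, 4}  B2 = {0, 1, 2}  B3 = {0, 2, 3}
Tree: B1–B2, B2–B3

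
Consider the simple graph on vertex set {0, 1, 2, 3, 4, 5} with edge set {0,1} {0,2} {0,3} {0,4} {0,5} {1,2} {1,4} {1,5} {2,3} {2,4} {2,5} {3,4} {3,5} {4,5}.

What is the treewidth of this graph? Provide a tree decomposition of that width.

The largest bag has 5 vertices, giving width 4; this decomposition certifies tw(G) ≤ 4. On the other hand G contains the 5-clique {0, 1, 2, 4, 5}. A clique must lie in a single bag of any decomposition, so no decomposition can have width below 4. Hence tw(G) = 4 exactly.

Treewidth 4.
Bags: B1 = {0, 2, 3, 4, 5}  B2 = {0, 1, 2, 4, 5}
Tree: B1–B2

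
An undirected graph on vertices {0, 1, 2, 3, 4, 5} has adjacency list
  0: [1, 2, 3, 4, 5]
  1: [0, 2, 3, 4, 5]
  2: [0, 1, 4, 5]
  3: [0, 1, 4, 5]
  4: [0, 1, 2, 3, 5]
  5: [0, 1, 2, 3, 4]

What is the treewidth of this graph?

A width-4 tree decomposition is:
Bags: B1 = {0, 1, 2, 4, 5}  B2 = {0, 1, 3, 4, 5}
Tree: B1–B2
Each bag holds 5 vertices, so the decomposition has width 4, which upper-bounds the treewidth. Conversely, {0, 1, 2, 4, 5} is a clique of size 5, and the vertices of any clique must share a bag in every tree decomposition; so some bag has ≥ 5 vertices and tw(G) ≥ 4. Hence tw(G) = 4 exactly.

4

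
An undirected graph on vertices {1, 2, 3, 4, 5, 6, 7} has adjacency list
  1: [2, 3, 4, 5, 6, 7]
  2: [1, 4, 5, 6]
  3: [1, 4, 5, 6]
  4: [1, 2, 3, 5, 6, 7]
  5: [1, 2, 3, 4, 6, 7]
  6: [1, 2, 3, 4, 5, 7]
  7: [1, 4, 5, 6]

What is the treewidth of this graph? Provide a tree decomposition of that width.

Treewidth 4.
Bags: B1 = {1, 4, 5, 6, 7}  B2 = {1, 2, 4, 5, 6}  B3 = {1, 3, 4, 5, 6}
Tree: B1–B2, B1–B3

Each bag holds 5 vertices, so the decomposition has width 4, which upper-bounds the treewidth. On the other hand G contains the 5-clique {1, 2, 4, 5, 6}. A clique must lie in a single bag of any decomposition, so no decomposition can have width below 4. Hence tw(G) = 4 exactly.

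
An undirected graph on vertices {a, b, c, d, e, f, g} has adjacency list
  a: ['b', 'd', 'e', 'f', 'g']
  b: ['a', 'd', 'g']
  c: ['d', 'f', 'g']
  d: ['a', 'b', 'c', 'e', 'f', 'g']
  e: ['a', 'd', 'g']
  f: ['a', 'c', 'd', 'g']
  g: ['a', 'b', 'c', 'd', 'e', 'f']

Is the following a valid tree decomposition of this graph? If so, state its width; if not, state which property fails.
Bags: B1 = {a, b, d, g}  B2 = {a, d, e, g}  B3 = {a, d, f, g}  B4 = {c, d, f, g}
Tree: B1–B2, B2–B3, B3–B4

Yes; width 3.

Vertex coverage: the bags together contain {a, b, c, d, e, f, g}, the full vertex set. Edge coverage: each edge of G has both endpoints in at least one bag. Running intersection: for every vertex, the bags containing it form a connected subtree. All three properties hold, so this is a valid tree decomposition of width max|bag| − 1 = 3, and hence tw(G) ≤ 3.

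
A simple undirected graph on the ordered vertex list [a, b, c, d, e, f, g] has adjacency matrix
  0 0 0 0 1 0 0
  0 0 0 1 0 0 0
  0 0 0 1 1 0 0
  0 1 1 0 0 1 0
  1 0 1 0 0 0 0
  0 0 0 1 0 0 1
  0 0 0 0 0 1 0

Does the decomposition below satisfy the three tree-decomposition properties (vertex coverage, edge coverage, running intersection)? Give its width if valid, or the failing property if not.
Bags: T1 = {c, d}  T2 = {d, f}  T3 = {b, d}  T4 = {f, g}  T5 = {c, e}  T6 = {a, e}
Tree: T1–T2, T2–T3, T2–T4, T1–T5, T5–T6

Checking the three conditions: (i) the bags cover all of {a, b, c, d, e, f, g}; (ii) for each edge, some bag contains both endpoints; (iii) the bags containing any fixed vertex form a subtree. All hold, so the decomposition is valid with width 2 − 1 = 1.

Yes; width 1.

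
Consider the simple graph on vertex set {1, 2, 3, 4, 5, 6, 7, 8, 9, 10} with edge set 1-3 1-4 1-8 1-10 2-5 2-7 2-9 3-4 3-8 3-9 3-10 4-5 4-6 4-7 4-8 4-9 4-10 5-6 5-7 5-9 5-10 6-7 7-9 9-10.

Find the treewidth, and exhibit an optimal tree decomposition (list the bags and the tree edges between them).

The largest bag has 4 vertices, giving width 3; this decomposition certifies tw(G) ≤ 3. On the other hand G contains the 4-clique {2, 5, 7, 9}. A clique must lie in a single bag of any decomposition, so no decomposition can have width below 3. Hence tw(G) = 3 exactly.

Treewidth 3.
One optimal decomposition is:
Bags: B1 = {4, 5, 7, 9}  B2 = {4, 5, 9, 10}  B3 = {3, 4, 9, 10}  B4 = {4, 5, 6, 7}  B5 = {1, 3, 4, 10}  B6 = {2, 5, 7, 9}  B7 = {1, 3, 4, 8}
Tree: B1–B2, B2–B3, B1–B4, B3–B5, B1–B6, B5–B7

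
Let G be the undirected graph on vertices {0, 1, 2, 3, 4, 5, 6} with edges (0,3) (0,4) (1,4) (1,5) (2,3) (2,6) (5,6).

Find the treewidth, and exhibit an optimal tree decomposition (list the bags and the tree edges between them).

Every bag has size at most 3, so the width is 3 − 1 = 2 and tw(G) ≤ 2. The edges 2–6–5–1–4–0–3–2 form a cycle, so G is not a tree and its treewidth is at least 2. Therefore the treewidth is 2.

Treewidth 2.
One optimal decomposition is:
Bags: B1 = {2, 5, 6}  B2 = {1, 2, 5}  B3 = {1, 2, 4}  B4 = {0, 2, 4}  B5 = {0, 2, 3}
Tree: B1–B2, B2–B3, B3–B4, B4–B5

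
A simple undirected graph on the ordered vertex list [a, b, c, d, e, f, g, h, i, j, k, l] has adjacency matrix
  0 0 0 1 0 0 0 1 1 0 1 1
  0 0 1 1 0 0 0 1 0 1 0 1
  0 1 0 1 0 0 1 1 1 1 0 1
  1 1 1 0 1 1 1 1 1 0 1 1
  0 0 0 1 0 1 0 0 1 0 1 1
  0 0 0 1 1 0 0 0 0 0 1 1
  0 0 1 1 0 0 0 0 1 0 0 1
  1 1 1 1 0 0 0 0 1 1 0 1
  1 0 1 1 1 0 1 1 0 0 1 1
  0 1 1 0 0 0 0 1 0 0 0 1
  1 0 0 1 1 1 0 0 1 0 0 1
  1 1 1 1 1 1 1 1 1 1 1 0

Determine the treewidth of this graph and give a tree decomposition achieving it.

Each bag holds 5 vertices, so the decomposition has width 4, which upper-bounds the treewidth. Conversely, {d, e, f, k, l} is a clique of size 5, and the vertices of any clique must share a bag in every tree decomposition; so some bag has ≥ 5 vertices and tw(G) ≥ 4. Therefore the treewidth is 4.

Treewidth 4.
Bags: B1 = {c, d, h, i, l}  B2 = {a, d, h, i, l}  B3 = {c, d, g, i, l}  B4 = {b, c, d, h, l}  B5 = {a, d, i, k, l}  B6 = {b, c, h, j, l}  B7 = {d, e, i, k, l}  B8 = {d, e, f, k, l}
Tree: B1–B2, B1–B3, B1–B4, B2–B5, B4–B6, B5–B7, B7–B8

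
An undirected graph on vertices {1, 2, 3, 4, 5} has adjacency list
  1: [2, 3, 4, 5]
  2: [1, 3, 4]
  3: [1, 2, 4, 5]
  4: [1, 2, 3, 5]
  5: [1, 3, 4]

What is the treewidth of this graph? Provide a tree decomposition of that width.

Every bag has size at most 4, so the width is 4 − 1 = 3 and tw(G) ≤ 3. For the lower bound, the 4 vertices {1, 2, 3, 4} are pairwise adjacent, and any tree decomposition puts a clique entirely inside one bag — forcing width ≥ 3. Therefore the treewidth is 3.

Treewidth 3.
One such decomposition:
Bags: B1 = {1, 2, 3, 4}  B2 = {1, 3, 4, 5}
Tree: B1–B2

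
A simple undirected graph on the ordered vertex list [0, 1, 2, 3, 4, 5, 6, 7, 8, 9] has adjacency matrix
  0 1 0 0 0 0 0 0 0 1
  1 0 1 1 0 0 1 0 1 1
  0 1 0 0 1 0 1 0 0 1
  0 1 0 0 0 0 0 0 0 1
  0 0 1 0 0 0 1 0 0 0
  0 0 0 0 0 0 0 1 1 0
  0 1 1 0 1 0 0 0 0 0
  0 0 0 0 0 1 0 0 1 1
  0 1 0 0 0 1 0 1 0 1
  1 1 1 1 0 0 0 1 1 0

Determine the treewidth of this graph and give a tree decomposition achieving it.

The largest bag has 3 vertices, giving width 2; this decomposition certifies tw(G) ≤ 2. For the lower bound, the 3 vertices {0, 1, 9} are pairwise adjacent, and any tree decomposition puts a clique entirely inside one bag — forcing width ≥ 2. Combining the bounds, tw(G) = 2.

Treewidth 2.
Bags: B1 = {0, 1, 9}  B2 = {1, 8, 9}  B3 = {1, 2, 9}  B4 = {1, 2, 6}  B5 = {7, 8, 9}  B6 = {1, 3, 9}  B7 = {2, 4, 6}  B8 = {5, 7, 8}
Tree: B1–B2, B2–B3, B3–B4, B2–B5, B3–B6, B4–B7, B5–B8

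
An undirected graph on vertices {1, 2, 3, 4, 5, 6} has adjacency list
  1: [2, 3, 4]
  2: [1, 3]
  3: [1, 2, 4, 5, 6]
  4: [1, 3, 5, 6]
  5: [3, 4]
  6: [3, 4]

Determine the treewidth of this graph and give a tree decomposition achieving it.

Treewidth 2.
Bags: B1 = {1, 3, 4}  B2 = {3, 4, 5}  B3 = {3, 4, 6}  B4 = {1, 2, 3}
Tree: B1–B2, B1–B3, B1–B4

Each bag holds 3 vertices, so the decomposition has width 2, which upper-bounds the treewidth. Conversely, {1, 2, 3} is a clique of size 3, and the vertices of any clique must share a bag in every tree decomposition; so some bag has ≥ 3 vertices and tw(G) ≥ 2. The upper and lower bounds meet at 2, so that is the treewidth.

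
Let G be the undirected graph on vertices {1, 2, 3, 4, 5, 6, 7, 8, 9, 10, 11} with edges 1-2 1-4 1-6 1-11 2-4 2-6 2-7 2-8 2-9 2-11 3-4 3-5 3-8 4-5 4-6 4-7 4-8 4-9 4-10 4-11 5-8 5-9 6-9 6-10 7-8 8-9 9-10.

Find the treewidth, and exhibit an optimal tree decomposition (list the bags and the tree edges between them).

The largest bag has 4 vertices, giving width 3; this decomposition certifies tw(G) ≤ 3. Conversely, {4, 6, 9, 10} is a clique of size 4, and the vertices of any clique must share a bag in every tree decomposition; so some bag has ≥ 4 vertices and tw(G) ≥ 3. Therefore the treewidth is 3.

Treewidth 3.
Bags: B1 = {2, 4, 8, 9}  B2 = {4, 5, 8, 9}  B3 = {2, 4, 6, 9}  B4 = {3, 4, 5, 8}  B5 = {2, 4, 7, 8}  B6 = {4, 6, 9, 10}  B7 = {1, 2, 4, 6}  B8 = {1, 2, 4, 11}
Tree: B1–B2, B1–B3, B2–B4, B1–B5, B3–B6, B3–B7, B7–B8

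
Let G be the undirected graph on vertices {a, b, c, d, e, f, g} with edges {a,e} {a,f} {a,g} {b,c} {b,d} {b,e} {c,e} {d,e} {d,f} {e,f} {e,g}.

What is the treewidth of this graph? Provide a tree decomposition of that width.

Treewidth 2.
One optimal decomposition is:
Bags: B1 = {d, e, f}  B2 = {b, d, e}  B3 = {b, c, e}  B4 = {a, e, f}  B5 = {a, e, g}
Tree: B1–B2, B2–B3, B1–B4, B4–B5

The largest bag has 3 vertices, giving width 2; this decomposition certifies tw(G) ≤ 2. Conversely, {d, e, f} is a clique of size 3, and the vertices of any clique must share a bag in every tree decomposition; so some bag has ≥ 3 vertices and tw(G) ≥ 2. Therefore the treewidth is 2.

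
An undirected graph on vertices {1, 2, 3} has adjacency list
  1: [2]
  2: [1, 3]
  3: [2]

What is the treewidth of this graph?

A width-1 tree decomposition is:
Bags: B1 = {2, 3}  B2 = {1, 2}
Tree: B1–B2
The largest bag has 2 vertices, giving width 1; this decomposition certifies tw(G) ≤ 1. G has an edge, so its treewidth is at least 1. Therefore the treewidth is 1.

1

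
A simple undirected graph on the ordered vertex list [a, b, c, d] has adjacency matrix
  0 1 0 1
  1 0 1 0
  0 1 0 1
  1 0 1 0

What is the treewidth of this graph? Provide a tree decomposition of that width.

The largest bag has 3 vertices, giving width 2; this decomposition certifies tw(G) ≤ 2. The edges a–d–c–b–a form a cycle, so G is not a tree and its treewidth is at least 2. Hence tw(G) = 2 exactly.

Treewidth 2.
Bags: B1 = {a, c, d}  B2 = {a, b, c}
Tree: B1–B2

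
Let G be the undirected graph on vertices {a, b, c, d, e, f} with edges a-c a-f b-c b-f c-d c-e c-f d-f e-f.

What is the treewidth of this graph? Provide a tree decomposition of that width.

The largest bag has 3 vertices, giving width 2; this decomposition certifies tw(G) ≤ 2. Conversely, {c, d, f} is a clique of size 3, and the vertices of any clique must share a bag in every tree decomposition; so some bag has ≥ 3 vertices and tw(G) ≥ 2. Hence tw(G) = 2 exactly.

Treewidth 2.
One such decomposition:
Bags: B1 = {a, c, f}  B2 = {c, e, f}  B3 = {c, d, f}  B4 = {b, c, f}
Tree: B1–B2, B2–B3, B1–B4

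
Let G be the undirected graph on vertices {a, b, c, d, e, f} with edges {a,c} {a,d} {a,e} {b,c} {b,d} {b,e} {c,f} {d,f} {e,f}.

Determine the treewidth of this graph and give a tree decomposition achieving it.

Every bag has size at most 4, so the width is 4 − 1 = 3 and tw(G) ≤ 3. For the lower bound: the 4 vertex sets {a,e}, {b,c}, {f}, {d} are disjoint, each induces a connected subgraph, and every pair is joined by at least one edge of G. Contracting each set to a single vertex therefore yields K_{4} as a minor, and since treewidth is minor-monotone, tw(G) ≥ tw(K_{4}) = 3. Combining the bounds, tw(G) = 3.

Treewidth 3.
Bags: B1 = {a, b, e, f}  B2 = {a, b, c, f}  B3 = {a, b, d, f}
Tree: B1–B2, B2–B3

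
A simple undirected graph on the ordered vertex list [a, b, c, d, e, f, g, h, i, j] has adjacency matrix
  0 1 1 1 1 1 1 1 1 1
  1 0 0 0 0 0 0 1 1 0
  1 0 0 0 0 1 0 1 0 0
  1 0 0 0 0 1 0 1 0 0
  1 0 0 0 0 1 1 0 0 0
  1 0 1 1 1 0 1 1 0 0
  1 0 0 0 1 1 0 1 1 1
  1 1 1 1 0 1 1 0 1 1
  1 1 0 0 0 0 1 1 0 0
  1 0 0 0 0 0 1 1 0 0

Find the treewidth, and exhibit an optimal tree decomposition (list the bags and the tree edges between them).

The largest bag has 4 vertices, giving width 3; this decomposition certifies tw(G) ≤ 3. For the lower bound, the 4 vertices {a, e, f, g} are pairwise adjacent, and any tree decomposition puts a clique entirely inside one bag — forcing width ≥ 3. Hence tw(G) = 3 exactly.

Treewidth 3.
Bags: B1 = {a, c, f, h}  B2 = {a, f, g, h}  B3 = {a, g, h, j}  B4 = {a, d, f, h}  B5 = {a, e, f, g}  B6 = {a, g, h, i}  B7 = {a, b, h, i}
Tree: B1–B2, B2–B3, B1–B4, B2–B5, B2–B6, B6–B7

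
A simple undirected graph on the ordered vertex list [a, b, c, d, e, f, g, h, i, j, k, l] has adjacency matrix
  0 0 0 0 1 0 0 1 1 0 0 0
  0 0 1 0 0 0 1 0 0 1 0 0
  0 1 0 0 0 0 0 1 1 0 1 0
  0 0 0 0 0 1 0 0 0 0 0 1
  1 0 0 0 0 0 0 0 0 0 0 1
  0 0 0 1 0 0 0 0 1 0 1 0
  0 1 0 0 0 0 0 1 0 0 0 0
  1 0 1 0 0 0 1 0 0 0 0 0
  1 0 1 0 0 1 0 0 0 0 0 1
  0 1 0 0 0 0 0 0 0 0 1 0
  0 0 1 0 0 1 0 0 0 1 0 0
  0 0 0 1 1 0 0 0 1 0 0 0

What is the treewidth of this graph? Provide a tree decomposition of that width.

Treewidth 3.
One optimal decomposition is:
Bags: B1 = {d, e, f, l}  B2 = {e, f, i, l}  B3 = {a, e, f, i}  B4 = {a, f, i, k}  B5 = {a, c, i, k}  B6 = {a, c, h, k}  B7 = {c, h, j, k}  B8 = {b, c, h, j}  B9 = {b, g, h, j}
Tree: B1–B2, B2–B3, B3–B4, B4–B5, B5–B6, B6–B7, B7–B8, B8–B9

Each bag holds 4 vertices, so the decomposition has width 3, which upper-bounds the treewidth. For the lower bound: the 4 vertex sets {d,e,l}, {f}, {i}, {a,c,h,k} are disjoint, each induces a connected subgraph, and every pair is joined by at least one edge of G. Contracting each set to a single vertex therefore yields K_{4} as a minor, and since treewidth is minor-monotone, tw(G) ≥ tw(K_{4}) = 3. Therefore the treewidth is 3.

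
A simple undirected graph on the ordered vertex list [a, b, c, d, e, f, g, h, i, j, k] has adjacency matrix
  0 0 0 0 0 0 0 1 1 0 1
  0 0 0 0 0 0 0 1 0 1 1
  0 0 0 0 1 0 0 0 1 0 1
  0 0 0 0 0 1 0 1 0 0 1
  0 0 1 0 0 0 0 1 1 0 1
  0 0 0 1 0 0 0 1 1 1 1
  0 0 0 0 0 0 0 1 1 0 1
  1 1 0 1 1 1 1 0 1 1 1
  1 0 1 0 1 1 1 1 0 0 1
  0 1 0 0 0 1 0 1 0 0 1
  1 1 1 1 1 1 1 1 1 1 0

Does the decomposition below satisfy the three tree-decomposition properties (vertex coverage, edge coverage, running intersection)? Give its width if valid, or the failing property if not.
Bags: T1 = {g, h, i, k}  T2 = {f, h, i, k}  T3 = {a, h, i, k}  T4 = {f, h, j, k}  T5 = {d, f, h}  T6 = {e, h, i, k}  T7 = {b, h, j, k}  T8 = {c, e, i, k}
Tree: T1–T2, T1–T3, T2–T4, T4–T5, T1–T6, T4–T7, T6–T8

No — edge (k,d) lies in no bag.

A tree decomposition must satisfy three properties: every vertex lies in some bag; for every edge, both endpoints lie together in some bag; and for every vertex, the bags containing it form a connected subtree. Here edge (k,d) lies in no bag, so the decomposition is invalid.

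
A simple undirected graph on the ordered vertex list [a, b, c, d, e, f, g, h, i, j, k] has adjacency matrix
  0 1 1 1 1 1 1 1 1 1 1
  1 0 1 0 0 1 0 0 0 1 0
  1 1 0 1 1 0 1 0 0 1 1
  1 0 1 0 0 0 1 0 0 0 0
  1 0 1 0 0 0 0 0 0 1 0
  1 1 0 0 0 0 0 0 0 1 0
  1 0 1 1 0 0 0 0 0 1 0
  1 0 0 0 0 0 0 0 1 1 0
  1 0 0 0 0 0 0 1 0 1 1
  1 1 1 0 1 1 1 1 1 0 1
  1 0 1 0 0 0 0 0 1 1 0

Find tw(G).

A width-3 tree decomposition is:
Bags: B1 = {a, c, j, k}  B2 = {a, c, g, j}  B3 = {a, i, j, k}  B4 = {a, b, c, j}  B5 = {a, c, d, g}  B6 = {a, h, i, j}  B7 = {a, c, e, j}  B8 = {a, b, f, j}
Tree: B1–B2, B1–B3, B2–B4, B2–B5, B3–B6, B1–B7, B4–B8
Every bag has size at most 4, so the width is 4 − 1 = 3 and tw(G) ≤ 3. For the lower bound, the 4 vertices {a, c, d, g} are pairwise adjacent, and any tree decomposition puts a clique entirely inside one bag — forcing width ≥ 3. Combining the bounds, tw(G) = 3.

3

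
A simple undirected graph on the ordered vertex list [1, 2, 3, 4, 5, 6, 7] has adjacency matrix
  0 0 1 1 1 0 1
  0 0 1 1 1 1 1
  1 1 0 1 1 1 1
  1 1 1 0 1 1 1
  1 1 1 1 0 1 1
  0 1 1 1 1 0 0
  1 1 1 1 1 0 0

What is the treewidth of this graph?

A width-4 tree decomposition is:
Bags: B1 = {2, 3, 4, 5, 7}  B2 = {2, 3, 4, 5, 6}  B3 = {1, 3, 4, 5, 7}
Tree: B1–B2, B1–B3
Every bag has size at most 5, so the width is 5 − 1 = 4 and tw(G) ≤ 4. On the other hand G contains the 5-clique {1, 3, 4, 5, 7}. A clique must lie in a single bag of any decomposition, so no decomposition can have width below 4. The upper and lower bounds meet at 4, so that is the treewidth.

4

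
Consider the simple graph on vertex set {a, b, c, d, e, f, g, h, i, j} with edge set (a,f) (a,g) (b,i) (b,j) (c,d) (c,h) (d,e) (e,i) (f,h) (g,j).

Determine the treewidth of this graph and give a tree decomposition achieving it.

Each bag holds 3 vertices, so the decomposition has width 2, which upper-bounds the treewidth. The edges d–e–i–b–j–g–a–f–h–c–d form a cycle, so G is not a tree and its treewidth is at least 2. Therefore the treewidth is 2.

Treewidth 2.
One such decomposition:
Bags: B1 = {d, e, i}  B2 = {b, d, i}  B3 = {b, d, j}  B4 = {d, g, j}  B5 = {a, d, g}  B6 = {a, d, f}  B7 = {d, f, h}  B8 = {c, d, h}
Tree: B1–B2, B2–B3, B3–B4, B4–B5, B5–B6, B6–B7, B7–B8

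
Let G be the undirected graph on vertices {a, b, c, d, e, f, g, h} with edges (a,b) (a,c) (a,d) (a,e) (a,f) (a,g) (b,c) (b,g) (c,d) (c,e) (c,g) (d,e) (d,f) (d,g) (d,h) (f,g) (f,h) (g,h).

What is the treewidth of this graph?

A width-3 tree decomposition is:
Bags: B1 = {a, c, d, g}  B2 = {a, d, f, g}  B3 = {a, c, d, e}  B4 = {d, f, g, h}  B5 = {a, b, c, g}
Tree: B1–B2, B1–B3, B2–B4, B1–B5
The largest bag has 4 vertices, giving width 3; this decomposition certifies tw(G) ≤ 3. Conversely, {d, f, g, h} is a clique of size 4, and the vertices of any clique must share a bag in every tree decomposition; so some bag has ≥ 4 vertices and tw(G) ≥ 3. Hence tw(G) = 3 exactly.

3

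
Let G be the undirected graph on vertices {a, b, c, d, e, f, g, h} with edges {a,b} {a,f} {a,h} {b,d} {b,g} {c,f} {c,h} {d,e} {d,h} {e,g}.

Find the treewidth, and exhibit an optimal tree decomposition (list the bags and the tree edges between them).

The largest bag has 3 vertices, giving width 2; this decomposition certifies tw(G) ≤ 2. Since c–f–a–h–c is a cycle in G, G is not acyclic. Forests are exactly the graphs of treewidth ≤ 1, so tw(G) ≥ 2. Combining the bounds, tw(G) = 2.

Treewidth 2.
Bags: B1 = {c, f, h}  B2 = {a, f, h}  B3 = {a, d, h}  B4 = {a, b, d}  B5 = {b, d, e}  B6 = {b, e, g}
Tree: B1–B2, B2–B3, B3–B4, B4–B5, B5–B6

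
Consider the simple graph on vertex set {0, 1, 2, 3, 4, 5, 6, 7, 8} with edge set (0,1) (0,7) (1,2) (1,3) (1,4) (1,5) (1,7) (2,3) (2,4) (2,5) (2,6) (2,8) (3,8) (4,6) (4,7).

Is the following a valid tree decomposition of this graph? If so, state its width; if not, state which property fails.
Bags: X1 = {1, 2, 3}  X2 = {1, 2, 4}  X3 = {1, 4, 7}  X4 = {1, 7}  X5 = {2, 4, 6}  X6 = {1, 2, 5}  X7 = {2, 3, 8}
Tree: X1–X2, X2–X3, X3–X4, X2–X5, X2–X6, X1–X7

No — vertex 0 appears in no bag.

A tree decomposition must satisfy three properties: every vertex lies in some bag; for every edge, both endpoints lie together in some bag; and for every vertex, the bags containing it form a connected subtree. Here vertex 0 appears in no bag, so the decomposition is invalid.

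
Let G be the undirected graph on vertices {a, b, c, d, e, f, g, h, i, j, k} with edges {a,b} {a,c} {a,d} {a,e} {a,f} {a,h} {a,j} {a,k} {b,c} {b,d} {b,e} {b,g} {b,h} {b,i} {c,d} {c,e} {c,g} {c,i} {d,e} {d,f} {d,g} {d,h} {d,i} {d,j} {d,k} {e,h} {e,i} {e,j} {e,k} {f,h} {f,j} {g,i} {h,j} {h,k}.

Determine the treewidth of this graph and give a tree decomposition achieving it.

Treewidth 4.
One optimal decomposition is:
Bags: B1 = {b, c, d, e, i}  B2 = {a, b, c, d, e}  B3 = {a, b, d, e, h}  B4 = {a, d, e, h, k}  B5 = {b, c, d, g, i}  B6 = {a, d, e, h, j}  B7 = {a, d, f, h, j}
Tree: B1–B2, B2–B3, B3–B4, B1–B5, B4–B6, B6–B7

Each bag holds 5 vertices, so the decomposition has width 4, which upper-bounds the treewidth. For the lower bound, the 5 vertices {b, c, d, g, i} are pairwise adjacent, and any tree decomposition puts a clique entirely inside one bag — forcing width ≥ 4. Hence tw(G) = 4 exactly.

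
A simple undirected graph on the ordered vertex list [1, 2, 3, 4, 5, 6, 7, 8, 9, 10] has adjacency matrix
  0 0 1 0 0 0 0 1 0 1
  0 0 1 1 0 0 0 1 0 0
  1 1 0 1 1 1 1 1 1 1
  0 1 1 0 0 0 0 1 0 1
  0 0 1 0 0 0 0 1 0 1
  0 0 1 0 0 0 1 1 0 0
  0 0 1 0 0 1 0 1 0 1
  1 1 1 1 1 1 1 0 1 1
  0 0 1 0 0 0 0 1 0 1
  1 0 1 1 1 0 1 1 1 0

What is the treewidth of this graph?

3

A width-3 tree decomposition is:
Bags: B1 = {3, 7, 8, 10}  B2 = {3, 4, 8, 10}  B3 = {3, 5, 8, 10}  B4 = {2, 3, 4, 8}  B5 = {3, 8, 9, 10}  B6 = {3, 6, 7, 8}  B7 = {1, 3, 8, 10}
Tree: B1–B2, B2–B3, B2–B4, B2–B5, B1–B6, B1–B7
Each bag holds 4 vertices, so the decomposition has width 3, which upper-bounds the treewidth. On the other hand G contains the 4-clique {2, 3, 4, 8}. A clique must lie in a single bag of any decomposition, so no decomposition can have width below 3. Combining the bounds, tw(G) = 3.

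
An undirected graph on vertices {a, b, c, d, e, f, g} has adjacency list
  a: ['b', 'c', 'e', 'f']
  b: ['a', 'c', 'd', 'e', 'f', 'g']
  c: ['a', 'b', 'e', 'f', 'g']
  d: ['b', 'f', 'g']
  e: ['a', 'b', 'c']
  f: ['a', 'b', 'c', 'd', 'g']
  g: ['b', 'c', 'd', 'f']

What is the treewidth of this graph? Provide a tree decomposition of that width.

Each bag holds 4 vertices, so the decomposition has width 3, which upper-bounds the treewidth. Conversely, {a, b, c, e} is a clique of size 4, and the vertices of any clique must share a bag in every tree decomposition; so some bag has ≥ 4 vertices and tw(G) ≥ 3. Hence tw(G) = 3 exactly.

Treewidth 3.
One optimal decomposition is:
Bags: B1 = {a, b, c, f}  B2 = {a, b, c, e}  B3 = {b, c, f, g}  B4 = {b, d, f, g}
Tree: B1–B2, B1–B3, B3–B4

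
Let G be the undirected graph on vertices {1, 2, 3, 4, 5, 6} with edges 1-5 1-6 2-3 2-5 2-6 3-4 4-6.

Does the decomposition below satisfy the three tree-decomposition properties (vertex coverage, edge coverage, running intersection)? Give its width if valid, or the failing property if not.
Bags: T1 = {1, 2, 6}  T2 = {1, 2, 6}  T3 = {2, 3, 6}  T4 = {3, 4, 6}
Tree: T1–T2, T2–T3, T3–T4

A tree decomposition must satisfy three properties: every vertex lies in some bag; for every edge, both endpoints lie together in some bag; and for every vertex, the bags containing it form a connected subtree. Here vertex 5 appears in no bag, so the decomposition is invalid.

No — vertex 5 appears in no bag.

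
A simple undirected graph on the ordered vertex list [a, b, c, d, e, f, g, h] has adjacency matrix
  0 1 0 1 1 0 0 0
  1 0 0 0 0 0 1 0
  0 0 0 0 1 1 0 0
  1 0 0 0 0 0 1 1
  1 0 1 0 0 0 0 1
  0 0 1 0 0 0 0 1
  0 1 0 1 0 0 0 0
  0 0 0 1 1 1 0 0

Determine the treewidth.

2

A width-2 tree decomposition is:
Bags: B1 = {b, d, g}  B2 = {a, b, d}  B3 = {a, d, h}  B4 = {a, e, h}  B5 = {e, f, h}  B6 = {c, e, f}
Tree: B1–B2, B2–B3, B3–B4, B4–B5, B5–B6
The largest bag has 3 vertices, giving width 2; this decomposition certifies tw(G) ≤ 2. Since g–b–a–d–g is a cycle in G, G is not acyclic. Forests are exactly the graphs of treewidth ≤ 1, so tw(G) ≥ 2. Therefore the treewidth is 2.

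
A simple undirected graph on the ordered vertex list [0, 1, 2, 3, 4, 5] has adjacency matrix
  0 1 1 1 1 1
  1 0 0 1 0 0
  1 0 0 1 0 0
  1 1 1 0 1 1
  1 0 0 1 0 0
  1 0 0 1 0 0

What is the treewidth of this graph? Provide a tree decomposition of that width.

Treewidth 2.
One optimal decomposition is:
Bags: B1 = {0, 1, 3}  B2 = {0, 3, 4}  B3 = {0, 2, 3}  B4 = {0, 3, 5}
Tree: B1–B2, B1–B3, B1–B4

Each bag holds 3 vertices, so the decomposition has width 2, which upper-bounds the treewidth. Conversely, {0, 1, 3} is a clique of size 3, and the vertices of any clique must share a bag in every tree decomposition; so some bag has ≥ 3 vertices and tw(G) ≥ 2. Hence tw(G) = 2 exactly.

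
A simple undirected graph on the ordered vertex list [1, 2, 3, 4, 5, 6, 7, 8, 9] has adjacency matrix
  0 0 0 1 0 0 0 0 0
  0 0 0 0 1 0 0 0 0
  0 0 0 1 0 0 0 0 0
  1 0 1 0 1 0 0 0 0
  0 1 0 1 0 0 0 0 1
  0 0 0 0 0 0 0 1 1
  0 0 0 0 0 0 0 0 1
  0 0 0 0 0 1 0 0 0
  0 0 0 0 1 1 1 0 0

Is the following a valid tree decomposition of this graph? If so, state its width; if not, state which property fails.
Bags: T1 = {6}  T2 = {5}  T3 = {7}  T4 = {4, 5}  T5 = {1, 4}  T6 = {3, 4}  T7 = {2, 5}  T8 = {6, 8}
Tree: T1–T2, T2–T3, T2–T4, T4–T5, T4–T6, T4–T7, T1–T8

A tree decomposition must satisfy three properties: every vertex lies in some bag; for every edge, both endpoints lie together in some bag; and for every vertex, the bags containing it form a connected subtree. Here vertex 9 appears in no bag, so the decomposition is invalid.

No — vertex 9 appears in no bag.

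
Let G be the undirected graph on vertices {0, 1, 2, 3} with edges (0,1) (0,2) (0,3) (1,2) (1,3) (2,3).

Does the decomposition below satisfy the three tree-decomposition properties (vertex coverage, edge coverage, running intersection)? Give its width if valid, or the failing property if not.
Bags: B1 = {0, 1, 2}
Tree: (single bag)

A tree decomposition must satisfy three properties: every vertex lies in some bag; for every edge, both endpoints lie together in some bag; and for every vertex, the bags containing it form a connected subtree. Here vertex 3 appears in no bag, so the decomposition is invalid.

No — vertex 3 appears in no bag.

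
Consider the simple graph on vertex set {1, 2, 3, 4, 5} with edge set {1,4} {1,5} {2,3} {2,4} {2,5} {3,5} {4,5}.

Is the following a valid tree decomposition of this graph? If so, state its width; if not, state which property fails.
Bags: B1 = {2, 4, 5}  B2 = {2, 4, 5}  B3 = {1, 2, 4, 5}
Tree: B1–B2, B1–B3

A tree decomposition must satisfy three properties: every vertex lies in some bag; for every edge, both endpoints lie together in some bag; and for every vertex, the bags containing it form a connected subtree. Here vertex 3 appears in no bag, so the decomposition is invalid.

No — vertex 3 appears in no bag.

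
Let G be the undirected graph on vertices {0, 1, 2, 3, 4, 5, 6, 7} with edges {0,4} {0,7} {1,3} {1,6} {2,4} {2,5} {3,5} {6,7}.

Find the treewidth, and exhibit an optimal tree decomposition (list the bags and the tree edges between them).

Treewidth 2.
Bags: B1 = {0, 6, 7}  B2 = {0, 4, 6}  B3 = {2, 4, 6}  B4 = {2, 5, 6}  B5 = {3, 5, 6}  B6 = {1, 3, 6}
Tree: B1–B2, B2–B3, B3–B4, B4–B5, B5–B6

Each bag holds 3 vertices, so the decomposition has width 2, which upper-bounds the treewidth. For the lower bound, G contains the cycle 6–7–0–4–2–5–3–1–6, so G is not a forest; only forests have treewidth ≤ 1, hence tw(G) ≥ 2. Therefore the treewidth is 2.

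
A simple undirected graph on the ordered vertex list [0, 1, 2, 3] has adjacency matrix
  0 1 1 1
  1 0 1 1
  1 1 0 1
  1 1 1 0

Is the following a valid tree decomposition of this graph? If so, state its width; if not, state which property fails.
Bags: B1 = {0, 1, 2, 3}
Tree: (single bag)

Every vertex of G appears in some bag (union = {0, 1, 2, 3}); every edge is covered by a bag; and for each vertex v the set of bags containing v is connected in the bag tree. The decomposition is therefore valid. The largest bag has 4 vertices, so the width is 3.

Yes; width 3.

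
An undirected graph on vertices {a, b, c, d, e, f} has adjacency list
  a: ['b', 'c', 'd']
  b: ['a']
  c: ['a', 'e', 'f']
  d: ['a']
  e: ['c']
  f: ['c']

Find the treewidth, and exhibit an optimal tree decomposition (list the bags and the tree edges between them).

The largest bag has 2 vertices, giving width 1; this decomposition certifies tw(G) ≤ 1. G has an edge, so its treewidth is at least 1. The upper and lower bounds meet at 1, so that is the treewidth.

Treewidth 1.
One such decomposition:
Bags: B1 = {a, c}  B2 = {c, e}  B3 = {c, f}  B4 = {a, d}  B5 = {a, b}
Tree: B1–B2, B2–B3, B1–B4, B1–B5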